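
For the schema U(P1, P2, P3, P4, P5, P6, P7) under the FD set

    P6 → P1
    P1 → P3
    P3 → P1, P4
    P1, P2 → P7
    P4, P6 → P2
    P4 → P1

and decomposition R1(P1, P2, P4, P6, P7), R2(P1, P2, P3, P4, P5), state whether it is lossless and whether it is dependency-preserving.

lossy but dependency-preserving

Lossless test: (P1, P2, P4)⁺ = {P1, P2, P3, P4, P7}, which is a superkey of neither fragment — lossy.
Dependency preservation: every FD's attributes lie within a single fragment, so each can be enforced locally — preserved.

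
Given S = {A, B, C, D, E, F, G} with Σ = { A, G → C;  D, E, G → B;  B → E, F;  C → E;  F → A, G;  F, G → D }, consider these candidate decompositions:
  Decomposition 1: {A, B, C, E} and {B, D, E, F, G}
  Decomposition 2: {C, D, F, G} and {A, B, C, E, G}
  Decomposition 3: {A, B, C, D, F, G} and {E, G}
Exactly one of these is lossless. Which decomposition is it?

Decomposition 1: common = {B, E}, closure = {A, B, C, D, E, F, G} → lossless.
Decomposition 2: common = {C, G}, closure = {C, E, G} → lossy.
Decomposition 3: common = {G}, closure = {G} → lossy.

Decomposition 1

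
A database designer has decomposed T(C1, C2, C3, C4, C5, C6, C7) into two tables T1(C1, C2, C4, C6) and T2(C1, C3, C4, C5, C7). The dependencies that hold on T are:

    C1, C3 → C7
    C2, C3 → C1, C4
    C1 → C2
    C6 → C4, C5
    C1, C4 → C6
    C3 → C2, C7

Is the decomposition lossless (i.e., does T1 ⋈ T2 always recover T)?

Common attributes: T1 ∩ T2 = {C1, C4}.
Closure of {C1, C4}: C1 → C2 applies, adding C2; C1, C4 → C6 applies, adding C6; C6 → C4, C5 applies, adding C5. So (C1, C4)⁺ = {C1, C2, C4, C5, C6}.
This closure contains every attribute of T1, so T1 ∩ T2 → T1. The join is lossless.

Yes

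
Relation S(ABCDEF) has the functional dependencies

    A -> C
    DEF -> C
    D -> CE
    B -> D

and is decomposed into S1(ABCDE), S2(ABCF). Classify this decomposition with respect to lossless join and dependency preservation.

Lossless test: (ABC)⁺ = {ABCDE}, which contains all of one fragment — lossless.
Dependency preservation: DEF → C is not contained in any single fragment, but the restricted closure of its left-hand side across the fragments still reaches the right-hand side; the remaining FDs each lie inside some fragment. All dependencies are preserved.

lossless and dependency-preserving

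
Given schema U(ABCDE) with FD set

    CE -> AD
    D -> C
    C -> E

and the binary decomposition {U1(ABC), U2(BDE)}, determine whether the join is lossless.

Common attributes: U1 ∩ U2 = {B}.
No dependency enlarges {B}, so (B)⁺ = {B}.
The closure contains neither all of U1 = {ABC} nor all of U2 = {BDE}, so the common attributes are not a superkey of either fragment. The join is lossy.

No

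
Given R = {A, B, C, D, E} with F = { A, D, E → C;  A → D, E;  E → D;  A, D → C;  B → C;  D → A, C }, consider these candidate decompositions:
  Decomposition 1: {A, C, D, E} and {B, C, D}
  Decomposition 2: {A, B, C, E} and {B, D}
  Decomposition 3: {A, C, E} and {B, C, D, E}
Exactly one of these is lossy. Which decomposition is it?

Decomposition 2

Decomposition 1: common = {C, D}, closure = {A, C, D, E} → lossless.
Decomposition 2: common = {B}, closure = {B, C} → lossy.
Decomposition 3: common = {C, E}, closure = {A, C, D, E} → lossless.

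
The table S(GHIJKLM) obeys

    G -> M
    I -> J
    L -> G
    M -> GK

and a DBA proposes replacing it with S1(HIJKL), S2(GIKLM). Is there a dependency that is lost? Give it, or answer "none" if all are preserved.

none

G → M lies within S2.
I → J lies within S1.
L → G lies within S2.
M → GK lies within S2.
Every dependency is enforceable on the fragments, so the decomposition is dependency-preserving.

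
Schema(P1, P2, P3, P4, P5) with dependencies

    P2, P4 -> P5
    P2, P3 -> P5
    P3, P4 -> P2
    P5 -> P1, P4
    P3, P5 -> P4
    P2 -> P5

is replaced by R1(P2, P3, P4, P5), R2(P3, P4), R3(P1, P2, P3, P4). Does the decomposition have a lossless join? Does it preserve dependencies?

Lossless test (chase): Rows 1 and 3 agree on P2, P4; apply P2, P4→P5 and equate their P5 entries. Rows 1 and 2 agree on P3, P4; apply P3, P4→P2 and equate their P2 entries. Rows 1 and 3 agree on P5; apply P5→P1, P4 and equate their P1, P4 entries. Rows 1 and 2 agree on P2; apply P2→P5 and equate their P5 entries. Rows 1 and 2 agree on P5; apply P5→P1, P4 and equate their P1, P4 entries. Row 1 is now all distinguished symbols — the join is lossless.
Dependency preservation: the restricted closure of {P5} across the fragments never reaches {P1, P4}, so P5 → P1, P4 cannot be enforced without a join — not preserved.

lossless but not dependency-preserving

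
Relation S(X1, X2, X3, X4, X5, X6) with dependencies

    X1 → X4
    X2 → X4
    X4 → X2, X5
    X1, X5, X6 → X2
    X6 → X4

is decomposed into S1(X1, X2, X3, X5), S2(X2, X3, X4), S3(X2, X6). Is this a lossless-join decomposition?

No

Chase test. Columns are X1, X2, X3, X4, X5, X6; row i has aⱼ where attribute j ∈ Si, else bᵢⱼ.
Initial tableau (one row per fragment):
  row 1: a1 a2 a3 b14 a5 b16
  row 2: b21 a2 a3 a4 b25 b26
  row 3: b31 a2 b33 b34 b35 a6
Rows 1 and 2 agree on X2; apply X2→X4 and equate their X4 entries.
Rows 1 and 3 agree on X2; apply X2→X4 and equate their X4 entries.
Rows 1 and 2 agree on X4; apply X4→X2, X5 and equate their X2, X5 entries.
Rows 1 and 3 agree on X4; apply X4→X2, X5 and equate their X2, X5 entries.
No row becomes fully distinguished — the join is lossy.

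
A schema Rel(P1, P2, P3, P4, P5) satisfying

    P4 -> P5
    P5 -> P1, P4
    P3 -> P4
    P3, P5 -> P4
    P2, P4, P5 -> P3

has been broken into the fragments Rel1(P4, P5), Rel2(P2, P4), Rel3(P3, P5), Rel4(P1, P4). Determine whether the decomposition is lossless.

No

Chase test. Columns are P1, P2, P3, P4, P5; row i has aⱼ where attribute j ∈ Reli, else bᵢⱼ.
Initial tableau (one row per fragment):
  row 1: b11 b12 b13 a4 a5
  row 2: b21 a2 b23 a4 b25
  row 3: b31 b32 a3 b34 a5
  row 4: a1 b42 b43 a4 b45
Rows 1 and 2 agree on P4; apply P4→P5 and equate their P5 entries.
Rows 1 and 4 agree on P4; apply P4→P5 and equate their P5 entries.
Rows 1 and 2 agree on P5; apply P5→P1, P4 and equate their P1, P4 entries.
Rows 1 and 3 agree on P5; apply P5→P1, P4 and equate their P1, P4 entries.
Rows 1 and 4 agree on P5; apply P5→P1, P4 and equate their P1, P4 entries.
No row becomes fully distinguished — the join is lossy.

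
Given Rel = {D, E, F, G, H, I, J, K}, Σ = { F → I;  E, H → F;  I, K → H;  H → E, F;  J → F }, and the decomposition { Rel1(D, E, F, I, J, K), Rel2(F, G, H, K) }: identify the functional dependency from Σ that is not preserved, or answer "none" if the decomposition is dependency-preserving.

Check H → E, F: no single fragment contains all of {E, F, H}, and the restricted closure of {H} across the fragments never reaches {E, F}.
F → I is preserved.
E, H → F is preserved.
I, K → H is preserved.
J → F is preserved.

H → E, F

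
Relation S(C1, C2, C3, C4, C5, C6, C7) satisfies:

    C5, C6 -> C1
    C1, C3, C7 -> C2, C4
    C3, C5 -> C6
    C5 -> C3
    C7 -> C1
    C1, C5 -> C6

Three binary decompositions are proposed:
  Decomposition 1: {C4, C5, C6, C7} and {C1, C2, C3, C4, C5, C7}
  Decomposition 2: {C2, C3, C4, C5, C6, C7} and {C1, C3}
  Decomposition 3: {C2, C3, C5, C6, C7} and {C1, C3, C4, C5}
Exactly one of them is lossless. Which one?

Decomposition 1: common = {C4, C5, C7}, closure = {C1, C2, C3, C4, C5, C6, C7} → lossless.
Decomposition 2: common = {C3}, closure = {C3} → lossy.
Decomposition 3: common = {C3, C5}, closure = {C1, C3, C5, C6} → lossy.

Decomposition 1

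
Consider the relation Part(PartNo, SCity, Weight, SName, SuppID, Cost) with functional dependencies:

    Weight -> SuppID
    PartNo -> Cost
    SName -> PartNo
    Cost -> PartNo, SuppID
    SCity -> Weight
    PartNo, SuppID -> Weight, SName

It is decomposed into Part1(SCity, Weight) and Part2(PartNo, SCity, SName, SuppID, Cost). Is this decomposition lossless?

Yes

Common attributes: Part1 ∩ Part2 = {SCity}.
Closure of {SCity}: SCity → Weight applies, adding Weight; Weight → SuppID applies, adding SuppID. So (SCity)⁺ = {SCity, Weight, SuppID}.
This closure contains every attribute of Part1, so Part1 ∩ Part2 → Part1. The join is lossless.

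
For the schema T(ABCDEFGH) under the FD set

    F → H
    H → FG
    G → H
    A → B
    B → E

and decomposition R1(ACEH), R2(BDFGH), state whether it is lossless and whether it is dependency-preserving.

Lossless test: (H)⁺ = {FGH}, which is a superkey of neither fragment — lossy.
Dependency preservation: the restricted closure of {A} across the fragments never reaches {B}, so A → B cannot be enforced without a join — not preserved.

lossy and not dependency-preserving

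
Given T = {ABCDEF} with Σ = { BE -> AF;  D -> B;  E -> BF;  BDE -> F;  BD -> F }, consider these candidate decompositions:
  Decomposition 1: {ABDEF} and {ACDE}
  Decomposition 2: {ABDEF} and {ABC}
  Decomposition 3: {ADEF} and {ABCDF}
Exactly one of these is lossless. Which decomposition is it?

Decomposition 1: common = {ADE}, closure = {ABDEF} → lossless.
Decomposition 2: common = {AB}, closure = {AB} → lossy.
Decomposition 3: common = {ADF}, closure = {ABDF} → lossy.

Decomposition 1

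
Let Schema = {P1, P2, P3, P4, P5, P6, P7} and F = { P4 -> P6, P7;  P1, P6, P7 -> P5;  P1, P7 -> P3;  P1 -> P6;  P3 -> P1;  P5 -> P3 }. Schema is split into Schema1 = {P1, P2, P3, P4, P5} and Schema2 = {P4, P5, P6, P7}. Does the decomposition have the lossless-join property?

Common attributes: Schema1 ∩ Schema2 = {P4, P5}.
Closure of {P4, P5}: P4 → P6, P7 applies, adding P6, P7; P5 → P3 applies, adding P3; P3 → P1 applies, adding P1. So (P4, P5)⁺ = {P1, P3, P4, P5, P6, P7}.
This closure contains every attribute of Schema2, so Schema1 ∩ Schema2 → Schema2. The join is lossless.

Yes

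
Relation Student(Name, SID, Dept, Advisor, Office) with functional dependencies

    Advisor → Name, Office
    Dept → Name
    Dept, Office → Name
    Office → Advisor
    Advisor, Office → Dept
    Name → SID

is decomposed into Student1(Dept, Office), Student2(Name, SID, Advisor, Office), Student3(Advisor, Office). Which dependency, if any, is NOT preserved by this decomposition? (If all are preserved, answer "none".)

Check Dept → Name: no single fragment contains all of {Name, Dept}, and the restricted closure of {Dept} across the fragments never reaches {Name}.
Advisor → Name, Office is preserved.
Dept, Office → Name is preserved.
Office → Advisor is preserved.
Advisor, Office → Dept is preserved.
Name → SID is preserved.

Dept → Name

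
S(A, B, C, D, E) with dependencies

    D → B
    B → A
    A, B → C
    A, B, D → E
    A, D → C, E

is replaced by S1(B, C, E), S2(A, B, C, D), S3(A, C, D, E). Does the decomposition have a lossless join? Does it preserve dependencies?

lossless and dependency-preserving

Lossless test (chase): Rows 2 and 3 agree on D; apply D→B and equate their B entries. Rows 1 and 2 agree on B; apply B→A and equate their A entries. Rows 2 and 3 agree on A, B, D; apply A, B, D→E and equate their E entries. Row 2 is now all distinguished symbols — the join is lossless.
Dependency preservation: A, B, D → E is not contained in any single fragment, but the restricted closure of its left-hand side across the fragments still reaches the right-hand side; the remaining FDs each lie inside some fragment. All dependencies are preserved.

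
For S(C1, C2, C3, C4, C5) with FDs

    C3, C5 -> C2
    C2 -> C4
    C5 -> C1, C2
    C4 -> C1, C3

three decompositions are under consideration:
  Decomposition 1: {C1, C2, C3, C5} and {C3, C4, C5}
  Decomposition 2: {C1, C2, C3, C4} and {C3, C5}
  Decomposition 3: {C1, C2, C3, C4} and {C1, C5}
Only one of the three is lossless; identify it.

Decomposition 1

Decomposition 1: common = {C3, C5}, closure = {C1, C2, C3, C4, C5} → lossless.
Decomposition 2: common = {C3}, closure = {C3} → lossy.
Decomposition 3: common = {C1}, closure = {C1} → lossy.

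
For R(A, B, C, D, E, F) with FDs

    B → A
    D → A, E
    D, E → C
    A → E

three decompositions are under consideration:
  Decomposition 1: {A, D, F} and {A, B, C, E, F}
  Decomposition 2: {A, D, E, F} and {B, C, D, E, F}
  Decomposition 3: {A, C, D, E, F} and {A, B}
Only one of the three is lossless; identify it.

Decomposition 1: common = {A, F}, closure = {A, E, F} → lossy.
Decomposition 2: common = {D, E, F}, closure = {A, C, D, E, F} → lossless.
Decomposition 3: common = {A}, closure = {A, E} → lossy.

Decomposition 2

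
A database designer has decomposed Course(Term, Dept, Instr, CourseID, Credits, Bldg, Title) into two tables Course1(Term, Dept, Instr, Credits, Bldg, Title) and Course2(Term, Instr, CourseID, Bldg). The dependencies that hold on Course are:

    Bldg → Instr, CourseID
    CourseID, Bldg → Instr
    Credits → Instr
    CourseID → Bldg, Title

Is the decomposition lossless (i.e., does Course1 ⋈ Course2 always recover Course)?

Common attributes: Course1 ∩ Course2 = {Term, Instr, Bldg}.
Closure of {Term, Instr, Bldg}: Bldg → Instr, CourseID applies, adding CourseID; CourseID → Bldg, Title applies, adding Title. So (Term, Instr, Bldg)⁺ = {Term, Instr, CourseID, Bldg, Title}.
This closure contains every attribute of Course2, so Course1 ∩ Course2 → Course2. The join is lossless.

Yes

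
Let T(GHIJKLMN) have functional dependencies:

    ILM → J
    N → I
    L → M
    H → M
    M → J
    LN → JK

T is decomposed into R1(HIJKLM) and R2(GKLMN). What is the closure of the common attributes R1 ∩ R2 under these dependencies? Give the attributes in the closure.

JKLM

R1 ∩ R2 = {KLM}.
M → J applies, adding J
Closure: {JKLM}.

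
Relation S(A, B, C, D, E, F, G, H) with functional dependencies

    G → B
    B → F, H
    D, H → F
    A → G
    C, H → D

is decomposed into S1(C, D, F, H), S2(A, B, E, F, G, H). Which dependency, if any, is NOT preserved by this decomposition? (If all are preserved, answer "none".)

G → B lies within S2.
B → F, H lies within S2.
D, H → F lies within S1.
A → G lies within S2.
C, H → D lies within S1.
Every dependency is enforceable on the fragments, so the decomposition is dependency-preserving.

none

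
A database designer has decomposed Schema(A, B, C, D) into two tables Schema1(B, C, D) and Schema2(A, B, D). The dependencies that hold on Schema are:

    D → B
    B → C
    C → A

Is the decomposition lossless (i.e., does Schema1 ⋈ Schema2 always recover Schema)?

Common attributes: Schema1 ∩ Schema2 = {B, D}.
Closure of {B, D}: B → C applies, adding C; C → A applies, adding A. So (B, D)⁺ = {A, B, C, D}.
This closure contains every attribute of Schema1, so Schema1 ∩ Schema2 → Schema1. The join is lossless.

Yes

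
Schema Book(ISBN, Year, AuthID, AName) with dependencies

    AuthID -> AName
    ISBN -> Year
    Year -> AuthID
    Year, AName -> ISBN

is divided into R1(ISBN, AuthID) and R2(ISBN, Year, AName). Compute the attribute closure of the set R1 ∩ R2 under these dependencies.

R1 ∩ R2 = {ISBN}.
ISBN → Year applies, adding Year
Year → AuthID applies, adding AuthID
AuthID → AName applies, adding AName
Closure: {ISBN, Year, AuthID, AName}.

ISBN, Year, AuthID, AName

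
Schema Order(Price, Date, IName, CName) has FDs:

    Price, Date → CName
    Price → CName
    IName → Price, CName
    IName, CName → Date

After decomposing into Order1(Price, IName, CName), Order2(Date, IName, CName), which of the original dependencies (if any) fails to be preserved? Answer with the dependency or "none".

Price, Date → CName: restricted closure across fragments reaches CName.
Price → CName lies within Order1.
IName → Price, CName lies within Order1.
IName, CName → Date lies within Order2.
Every dependency is enforceable on the fragments, so the decomposition is dependency-preserving.

none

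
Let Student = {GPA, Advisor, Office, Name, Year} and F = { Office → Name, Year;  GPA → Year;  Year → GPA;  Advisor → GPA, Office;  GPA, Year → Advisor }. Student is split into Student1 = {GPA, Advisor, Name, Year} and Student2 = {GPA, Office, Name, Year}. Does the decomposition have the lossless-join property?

Common attributes: Student1 ∩ Student2 = {GPA, Name, Year}.
Closure of {GPA, Name, Year}: GPA, Year → Advisor applies, adding Advisor; Advisor → GPA, Office applies, adding Office. So (GPA, Name, Year)⁺ = {GPA, Advisor, Office, Name, Year}.
This closure contains every attribute of Student1, so Student1 ∩ Student2 → Student1. The join is lossless.

Yes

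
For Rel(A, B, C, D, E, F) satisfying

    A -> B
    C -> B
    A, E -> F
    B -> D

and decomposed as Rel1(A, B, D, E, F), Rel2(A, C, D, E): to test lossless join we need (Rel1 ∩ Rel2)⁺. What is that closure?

A, B, D, E, F

Rel1 ∩ Rel2 = {A, D, E}.
A → B applies, adding B
A, E → F applies, adding F
Closure: {A, B, D, E, F}.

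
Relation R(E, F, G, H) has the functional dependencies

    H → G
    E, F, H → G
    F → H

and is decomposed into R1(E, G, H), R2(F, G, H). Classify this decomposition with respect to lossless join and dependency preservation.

lossy but dependency-preserving

Lossless test: (G, H)⁺ = {G, H}, which is a superkey of neither fragment — lossy.
Dependency preservation: E, F, H → G is not contained in any single fragment, but the restricted closure of its left-hand side across the fragments still reaches the right-hand side; the remaining FDs each lie inside some fragment. All dependencies are preserved.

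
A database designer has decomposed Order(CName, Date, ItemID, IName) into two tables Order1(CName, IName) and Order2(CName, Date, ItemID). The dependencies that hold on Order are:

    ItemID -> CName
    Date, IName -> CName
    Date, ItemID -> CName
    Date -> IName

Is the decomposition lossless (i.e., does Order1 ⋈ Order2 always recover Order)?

No

Common attributes: Order1 ∩ Order2 = {CName}.
No dependency enlarges {CName}, so (CName)⁺ = {CName}.
The closure contains neither all of Order1 = {CName, IName} nor all of Order2 = {CName, Date, ItemID}, so the common attributes are not a superkey of either fragment. The join is lossy.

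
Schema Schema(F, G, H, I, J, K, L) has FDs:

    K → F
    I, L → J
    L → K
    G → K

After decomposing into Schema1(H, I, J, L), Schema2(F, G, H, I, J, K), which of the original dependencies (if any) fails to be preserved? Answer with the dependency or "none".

L → K

Check L → K: no single fragment contains all of {K, L}, and the restricted closure of {L} across the fragments never reaches {K}.
K → F is preserved.
I, L → J is preserved.
G → K is preserved.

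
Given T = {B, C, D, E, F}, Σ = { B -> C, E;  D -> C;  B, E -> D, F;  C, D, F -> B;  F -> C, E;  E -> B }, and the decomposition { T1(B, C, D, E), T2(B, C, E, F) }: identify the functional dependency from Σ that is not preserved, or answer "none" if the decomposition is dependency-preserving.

B → C, E lies within T1.
D → C lies within T1.
B, E → D, F: restricted closure across fragments reaches D, F.
C, D, F → B: restricted closure across fragments reaches B.
F → C, E lies within T2.
E → B lies within T1.
Every dependency is enforceable on the fragments, so the decomposition is dependency-preserving.

none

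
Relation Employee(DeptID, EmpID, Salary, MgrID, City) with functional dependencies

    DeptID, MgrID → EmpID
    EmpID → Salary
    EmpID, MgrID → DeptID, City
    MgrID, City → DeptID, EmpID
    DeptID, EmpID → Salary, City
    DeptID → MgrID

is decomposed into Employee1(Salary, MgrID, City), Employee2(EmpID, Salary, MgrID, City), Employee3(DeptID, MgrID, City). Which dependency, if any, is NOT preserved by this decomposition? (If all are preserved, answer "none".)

none

DeptID, MgrID → EmpID: restricted closure across fragments reaches EmpID.
EmpID → Salary lies within Employee2.
EmpID, MgrID → DeptID, City: restricted closure across fragments reaches DeptID, City.
MgrID, City → DeptID, EmpID: restricted closure across fragments reaches DeptID, EmpID.
DeptID, EmpID → Salary, City: restricted closure across fragments reaches Salary, City.
DeptID → MgrID lies within Employee3.
Every dependency is enforceable on the fragments, so the decomposition is dependency-preserving.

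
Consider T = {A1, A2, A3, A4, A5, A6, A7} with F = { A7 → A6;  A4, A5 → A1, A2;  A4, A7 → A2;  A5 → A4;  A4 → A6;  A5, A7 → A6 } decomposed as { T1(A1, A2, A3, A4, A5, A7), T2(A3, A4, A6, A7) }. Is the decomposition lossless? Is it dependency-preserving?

lossless and dependency-preserving

Lossless test: (A3, A4, A7)⁺ = {A2, A3, A4, A6, A7}, which contains all of one fragment — lossless.
Dependency preservation: A5, A7 → A6 is not contained in any single fragment, but the restricted closure of its left-hand side across the fragments still reaches the right-hand side; the remaining FDs each lie inside some fragment. All dependencies are preserved.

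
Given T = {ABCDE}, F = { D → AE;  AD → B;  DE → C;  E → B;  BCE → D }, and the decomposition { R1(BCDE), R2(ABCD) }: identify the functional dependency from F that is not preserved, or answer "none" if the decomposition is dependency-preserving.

none

D → AE: restricted closure across fragments reaches AE.
AD → B lies within R2.
DE → C lies within R1.
E → B lies within R1.
BCE → D lies within R1.
Every dependency is enforceable on the fragments, so the decomposition is dependency-preserving.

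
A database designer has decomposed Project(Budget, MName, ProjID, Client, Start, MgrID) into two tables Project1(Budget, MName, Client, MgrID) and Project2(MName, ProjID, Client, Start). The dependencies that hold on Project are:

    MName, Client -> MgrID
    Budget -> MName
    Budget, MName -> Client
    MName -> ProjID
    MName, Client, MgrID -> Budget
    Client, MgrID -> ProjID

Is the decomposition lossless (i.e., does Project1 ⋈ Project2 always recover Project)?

Yes

Common attributes: Project1 ∩ Project2 = {MName, Client}.
Closure of {MName, Client}: MName, Client → MgrID applies, adding MgrID; MName → ProjID applies, adding ProjID; MName, Client, MgrID → Budget applies, adding Budget. So (MName, Client)⁺ = {Budget, MName, ProjID, Client, MgrID}.
This closure contains every attribute of Project1, so Project1 ∩ Project2 → Project1. The join is lossless.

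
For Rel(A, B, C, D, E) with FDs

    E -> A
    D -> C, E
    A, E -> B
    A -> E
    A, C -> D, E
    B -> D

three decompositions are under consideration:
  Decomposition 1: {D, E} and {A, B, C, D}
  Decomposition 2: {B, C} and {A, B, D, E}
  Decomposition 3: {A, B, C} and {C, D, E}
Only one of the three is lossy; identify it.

Decomposition 1: common = {D}, closure = {A, B, C, D, E} → lossless.
Decomposition 2: common = {B}, closure = {A, B, C, D, E} → lossless.
Decomposition 3: common = {C}, closure = {C} → lossy.

Decomposition 3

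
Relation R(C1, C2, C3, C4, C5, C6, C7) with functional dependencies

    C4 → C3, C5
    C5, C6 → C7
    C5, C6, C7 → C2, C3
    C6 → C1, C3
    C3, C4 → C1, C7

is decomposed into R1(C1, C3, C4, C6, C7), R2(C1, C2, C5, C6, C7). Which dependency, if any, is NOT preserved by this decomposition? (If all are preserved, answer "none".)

Check C4 → C3, C5: no single fragment contains all of {C3, C4, C5}, and the restricted closure of {C4} across the fragments never reaches {C3, C5}.
C5, C6 → C7 is preserved.
C5, C6, C7 → C2, C3 is preserved.
C6 → C1, C3 is preserved.
C3, C4 → C1, C7 is preserved.

C4 → C3, C5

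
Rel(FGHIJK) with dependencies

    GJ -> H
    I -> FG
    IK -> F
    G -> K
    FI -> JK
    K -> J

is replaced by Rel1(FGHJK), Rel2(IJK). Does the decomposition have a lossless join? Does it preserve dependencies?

lossy and not dependency-preserving

Lossless test: (JK)⁺ = {JK}, which is a superkey of neither fragment — lossy.
Dependency preservation: the restricted closure of {I} across the fragments never reaches {FG}, so I → FG cannot be enforced without a join — not preserved.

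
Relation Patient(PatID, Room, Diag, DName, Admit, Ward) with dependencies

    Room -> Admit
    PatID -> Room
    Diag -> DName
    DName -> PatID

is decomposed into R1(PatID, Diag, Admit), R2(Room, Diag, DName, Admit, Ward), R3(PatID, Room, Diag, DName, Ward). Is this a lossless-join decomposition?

Yes

Chase test. Columns are PatID, Room, Diag, DName, Admit, Ward; row i has aⱼ where attribute j ∈ Ri, else bᵢⱼ.
Initial tableau (one row per fragment):
  row 1: a1 b12 a3 b14 a5 b16
  row 2: b21 a2 a3 a4 a5 a6
  row 3: a1 a2 a3 a4 b35 a6
Rows 2 and 3 agree on Room; apply Room→Admit and equate their Admit entries.
Rows 1 and 3 agree on PatID; apply PatID→Room and equate their Room entries.
Rows 1 and 2 agree on Diag; apply Diag→DName and equate their DName entries.
Rows 1 and 2 agree on DName; apply DName→PatID and equate their PatID entries.
Row 2 is now all distinguished symbols — the join is lossless.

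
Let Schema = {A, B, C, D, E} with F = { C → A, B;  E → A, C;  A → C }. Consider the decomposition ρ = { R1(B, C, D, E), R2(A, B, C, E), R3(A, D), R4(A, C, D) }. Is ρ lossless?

Chase test. Columns are A, B, C, D, E; row i has aⱼ where attribute j ∈ Ri, else bᵢⱼ.
Initial tableau (one row per fragment):
  row 1: b11 a2 a3 a4 a5
  row 2: a1 a2 a3 b24 a5
  row 3: a1 b32 b33 a4 b35
  row 4: a1 b42 a3 a4 b45
Rows 1 and 2 agree on C; apply C→A, B and equate their A, B entries.
Rows 1 and 4 agree on C; apply C→A, B and equate their A, B entries.
Rows 1 and 3 agree on A; apply A→C and equate their C entries.
Rows 1 and 3 agree on C; apply C→A, B and equate their A, B entries.
Row 1 is now all distinguished symbols — the join is lossless.

Yes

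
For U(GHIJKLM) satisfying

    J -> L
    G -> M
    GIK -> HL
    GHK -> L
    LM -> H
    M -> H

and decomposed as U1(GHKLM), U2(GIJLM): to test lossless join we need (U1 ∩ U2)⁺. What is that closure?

GHLM

U1 ∩ U2 = {GLM}.
LM → H applies, adding H
Closure: {GHLM}.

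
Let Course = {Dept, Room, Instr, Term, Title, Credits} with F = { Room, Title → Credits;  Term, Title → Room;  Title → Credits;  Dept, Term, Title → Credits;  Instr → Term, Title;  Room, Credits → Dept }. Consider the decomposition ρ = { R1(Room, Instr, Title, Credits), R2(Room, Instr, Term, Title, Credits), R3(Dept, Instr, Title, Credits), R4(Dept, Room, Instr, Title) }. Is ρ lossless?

Chase test. Columns are Dept, Room, Instr, Term, Title, Credits; row i has aⱼ where attribute j ∈ Ri, else bᵢⱼ.
Initial tableau (one row per fragment):
  row 1: b11 a2 a3 b14 a5 a6
  row 2: b21 a2 a3 a4 a5 a6
  row 3: a1 b32 a3 b34 a5 a6
  row 4: a1 a2 a3 b44 a5 b46
Rows 1 and 4 agree on Room, Title; apply Room, Title→Credits and equate their Credits entries.
Rows 1 and 2 agree on Instr; apply Instr→Term, Title and equate their Term, Title entries.
Rows 1 and 3 agree on Instr; apply Instr→Term, Title and equate their Term, Title entries.
Rows 1 and 4 agree on Instr; apply Instr→Term, Title and equate their Term, Title entries.
Rows 1 and 2 agree on Room, Credits; apply Room, Credits→Dept and equate their Dept entries.
Rows 1 and 4 agree on Room, Credits; apply Room, Credits→Dept and equate their Dept entries.
Rows 1 and 3 agree on Term, Title; apply Term, Title→Room and equate their Room entries.
Row 1 is now all distinguished symbols — the join is lossless.

Yes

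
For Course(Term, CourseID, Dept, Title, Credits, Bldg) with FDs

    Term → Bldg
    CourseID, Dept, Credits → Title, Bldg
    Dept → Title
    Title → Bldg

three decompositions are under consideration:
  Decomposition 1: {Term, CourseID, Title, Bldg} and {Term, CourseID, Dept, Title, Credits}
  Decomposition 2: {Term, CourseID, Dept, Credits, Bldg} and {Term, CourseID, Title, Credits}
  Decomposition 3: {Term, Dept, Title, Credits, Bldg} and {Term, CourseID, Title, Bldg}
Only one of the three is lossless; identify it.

Decomposition 1: common = {Term, CourseID, Title}, closure = {Term, CourseID, Title, Bldg} → lossless.
Decomposition 2: common = {Term, CourseID, Credits}, closure = {Term, CourseID, Credits, Bldg} → lossy.
Decomposition 3: common = {Term, Title, Bldg}, closure = {Term, Title, Bldg} → lossy.

Decomposition 1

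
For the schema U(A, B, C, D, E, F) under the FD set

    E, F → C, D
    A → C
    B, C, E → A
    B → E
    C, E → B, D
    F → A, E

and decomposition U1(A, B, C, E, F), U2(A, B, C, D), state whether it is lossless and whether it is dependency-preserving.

lossless and dependency-preserving

Lossless test: (A, B, C)⁺ = {A, B, C, D, E}, which contains all of one fragment — lossless.
Dependency preservation: E, F → C, D; C, E → B, D are not contained in any single fragment, but the restricted closure of each left-hand side across the fragments still reaches the right-hand side; the remaining FDs each lie inside some fragment. All dependencies are preserved.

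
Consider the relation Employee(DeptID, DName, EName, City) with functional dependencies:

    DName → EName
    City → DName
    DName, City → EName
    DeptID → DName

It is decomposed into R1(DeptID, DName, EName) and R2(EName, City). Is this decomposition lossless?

No

Common attributes: R1 ∩ R2 = {EName}.
No dependency enlarges {EName}, so (EName)⁺ = {EName}.
The closure contains neither all of R1 = {DeptID, DName, EName} nor all of R2 = {EName, City}, so the common attributes are not a superkey of either fragment. The join is lossy.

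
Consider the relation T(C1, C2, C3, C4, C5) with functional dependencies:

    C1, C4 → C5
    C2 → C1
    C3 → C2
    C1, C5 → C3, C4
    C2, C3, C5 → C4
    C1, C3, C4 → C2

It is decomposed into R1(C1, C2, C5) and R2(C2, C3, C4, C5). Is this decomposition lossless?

Yes

Common attributes: R1 ∩ R2 = {C2, C5}.
Closure of {C2, C5}: C2 → C1 applies, adding C1; C1, C5 → C3, C4 applies, adding C3, C4. So (C2, C5)⁺ = {C1, C2, C3, C4, C5}.
This closure contains every attribute of R1, so R1 ∩ R2 → R1. The join is lossless.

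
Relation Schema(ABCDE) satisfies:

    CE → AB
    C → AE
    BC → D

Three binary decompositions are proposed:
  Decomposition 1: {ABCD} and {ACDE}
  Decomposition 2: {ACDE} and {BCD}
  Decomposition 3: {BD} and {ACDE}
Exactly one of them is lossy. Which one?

Decomposition 1: common = {ACD}, closure = {ABCDE} → lossless.
Decomposition 2: common = {CD}, closure = {ABCDE} → lossless.
Decomposition 3: common = {D}, closure = {D} → lossy.

Decomposition 3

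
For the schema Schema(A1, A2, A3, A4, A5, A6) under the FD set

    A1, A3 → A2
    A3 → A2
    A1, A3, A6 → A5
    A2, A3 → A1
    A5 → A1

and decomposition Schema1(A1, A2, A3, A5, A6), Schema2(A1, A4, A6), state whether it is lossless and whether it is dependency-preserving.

lossy but dependency-preserving

Lossless test: (A1, A6)⁺ = {A1, A6}, which is a superkey of neither fragment — lossy.
Dependency preservation: every FD's attributes lie within a single fragment, so each can be enforced locally — preserved.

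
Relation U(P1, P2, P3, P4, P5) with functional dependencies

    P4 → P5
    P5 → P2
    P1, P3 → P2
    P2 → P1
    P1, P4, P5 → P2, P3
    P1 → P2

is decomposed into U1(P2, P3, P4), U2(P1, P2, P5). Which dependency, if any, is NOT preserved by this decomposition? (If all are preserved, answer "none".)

Check P4 → P5: no single fragment contains all of {P4, P5}, and the restricted closure of {P4} across the fragments never reaches {P5}.
P5 → P2 is preserved.
P1, P3 → P2 is preserved.
P2 → P1 is preserved.
P1, P4, P5 → P2, P3 is preserved.
P1 → P2 is preserved.

P4 → P5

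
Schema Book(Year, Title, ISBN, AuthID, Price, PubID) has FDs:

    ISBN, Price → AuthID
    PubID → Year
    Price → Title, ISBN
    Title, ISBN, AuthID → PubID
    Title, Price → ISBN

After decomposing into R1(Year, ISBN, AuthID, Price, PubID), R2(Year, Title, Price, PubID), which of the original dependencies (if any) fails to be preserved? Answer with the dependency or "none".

Check Title, ISBN, AuthID → PubID: no single fragment contains all of {Title, ISBN, AuthID, PubID}, and the restricted closure of {Title, ISBN, AuthID} across the fragments never reaches {PubID}.
ISBN, Price → AuthID is preserved.
PubID → Year is preserved.
Price → Title, ISBN is preserved.
Title, Price → ISBN is preserved.

Title, ISBN, AuthID → PubID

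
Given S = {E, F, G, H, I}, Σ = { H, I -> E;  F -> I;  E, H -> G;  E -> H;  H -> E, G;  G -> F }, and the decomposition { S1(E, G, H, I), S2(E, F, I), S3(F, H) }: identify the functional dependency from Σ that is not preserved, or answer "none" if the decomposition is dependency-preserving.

Check G → F: no single fragment contains all of {F, G}, and the restricted closure of {G} across the fragments never reaches {F}.
H, I → E is preserved.
F → I is preserved.
E, H → G is preserved.
E → H is preserved.
H → E, G is preserved.

G -> F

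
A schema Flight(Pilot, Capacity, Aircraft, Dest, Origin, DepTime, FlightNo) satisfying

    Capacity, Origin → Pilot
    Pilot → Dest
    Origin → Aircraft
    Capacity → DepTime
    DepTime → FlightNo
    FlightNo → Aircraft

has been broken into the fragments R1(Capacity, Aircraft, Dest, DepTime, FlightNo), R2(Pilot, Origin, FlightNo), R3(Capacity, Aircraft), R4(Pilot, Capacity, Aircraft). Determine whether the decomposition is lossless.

No

Chase test. Columns are Pilot, Capacity, Aircraft, Dest, Origin, DepTime, FlightNo; row i has aⱼ where attribute j ∈ Ri, else bᵢⱼ.
Initial tableau (one row per fragment):
  row 1: b11 a2 a3 a4 b15 a6 a7
  row 2: a1 b22 b23 b24 a5 b26 a7
  row 3: b31 a2 a3 b34 b35 b36 b37
  row 4: a1 a2 a3 b44 b45 b46 b47
Rows 2 and 4 agree on Pilot; apply Pilot→Dest and equate their Dest entries.
Rows 1 and 3 agree on Capacity; apply Capacity→DepTime and equate their DepTime entries.
Rows 1 and 4 agree on Capacity; apply Capacity→DepTime and equate their DepTime entries.
Rows 1 and 3 agree on DepTime; apply DepTime→FlightNo and equate their FlightNo entries.
Rows 1 and 4 agree on DepTime; apply DepTime→FlightNo and equate their FlightNo entries.
Rows 1 and 2 agree on FlightNo; apply FlightNo→Aircraft and equate their Aircraft entries.
No row becomes fully distinguished — the join is lossy.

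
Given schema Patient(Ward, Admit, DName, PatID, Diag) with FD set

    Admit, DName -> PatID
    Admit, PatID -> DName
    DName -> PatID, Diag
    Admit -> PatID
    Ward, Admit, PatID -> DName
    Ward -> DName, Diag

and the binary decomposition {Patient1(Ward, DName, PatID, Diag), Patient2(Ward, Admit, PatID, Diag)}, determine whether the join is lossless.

Common attributes: Patient1 ∩ Patient2 = {Ward, PatID, Diag}.
Closure of {Ward, PatID, Diag}: Ward → DName, Diag applies, adding DName. So (Ward, PatID, Diag)⁺ = {Ward, DName, PatID, Diag}.
This closure contains every attribute of Patient1, so Patient1 ∩ Patient2 → Patient1. The join is lossless.

Yes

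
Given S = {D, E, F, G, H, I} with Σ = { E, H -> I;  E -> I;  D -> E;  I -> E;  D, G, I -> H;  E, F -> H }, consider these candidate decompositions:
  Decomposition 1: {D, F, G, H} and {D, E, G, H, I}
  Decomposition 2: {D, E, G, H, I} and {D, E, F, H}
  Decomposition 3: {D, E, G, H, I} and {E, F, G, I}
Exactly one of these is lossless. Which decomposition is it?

Decomposition 1: common = {D, G, H}, closure = {D, E, G, H, I} → lossless.
Decomposition 2: common = {D, E, H}, closure = {D, E, H, I} → lossy.
Decomposition 3: common = {E, G, I}, closure = {E, G, I} → lossy.

Decomposition 1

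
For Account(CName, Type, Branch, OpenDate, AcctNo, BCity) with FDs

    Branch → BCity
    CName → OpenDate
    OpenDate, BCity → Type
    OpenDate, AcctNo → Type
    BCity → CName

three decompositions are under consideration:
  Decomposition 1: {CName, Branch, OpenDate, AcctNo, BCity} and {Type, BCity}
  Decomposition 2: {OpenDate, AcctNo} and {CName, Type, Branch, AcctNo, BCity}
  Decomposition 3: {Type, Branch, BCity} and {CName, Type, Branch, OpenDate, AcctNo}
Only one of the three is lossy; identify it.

Decomposition 2

Decomposition 1: common = {BCity}, closure = {CName, Type, OpenDate, BCity} → lossless.
Decomposition 2: common = {AcctNo}, closure = {AcctNo} → lossy.
Decomposition 3: common = {Type, Branch}, closure = {CName, Type, Branch, OpenDate, BCity} → lossless.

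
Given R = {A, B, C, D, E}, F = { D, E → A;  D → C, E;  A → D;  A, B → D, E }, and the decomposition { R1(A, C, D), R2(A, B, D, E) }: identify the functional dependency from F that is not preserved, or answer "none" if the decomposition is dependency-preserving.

D, E → A lies within R2.
D → C, E: restricted closure across fragments reaches C, E.
A → D lies within R1.
A, B → D, E lies within R2.
Every dependency is enforceable on the fragments, so the decomposition is dependency-preserving.

none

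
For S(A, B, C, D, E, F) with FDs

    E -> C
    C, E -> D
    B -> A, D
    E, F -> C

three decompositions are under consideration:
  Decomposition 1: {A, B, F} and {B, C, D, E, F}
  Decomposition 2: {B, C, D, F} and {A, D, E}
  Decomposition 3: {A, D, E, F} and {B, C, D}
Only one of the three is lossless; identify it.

Decomposition 1

Decomposition 1: common = {B, F}, closure = {A, B, D, F} → lossless.
Decomposition 2: common = {D}, closure = {D} → lossy.
Decomposition 3: common = {D}, closure = {D} → lossy.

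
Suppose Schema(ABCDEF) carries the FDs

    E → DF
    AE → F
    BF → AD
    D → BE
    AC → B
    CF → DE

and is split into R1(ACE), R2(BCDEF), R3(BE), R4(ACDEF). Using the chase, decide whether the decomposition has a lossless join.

Yes

Chase test. Columns are ABCDEF; row i has aⱼ where attribute j ∈ Ri, else bᵢⱼ.
Initial tableau (one row per fragment):
  row 1: a1 b12 a3 b14 a5 b16
  row 2: b21 a2 a3 a4 a5 a6
  row 3: b31 a2 b33 b34 a5 b36
  row 4: a1 b42 a3 a4 a5 a6
Rows 1 and 2 agree on E; apply E→DF and equate their DF entries.
Rows 1 and 3 agree on E; apply E→DF and equate their DF entries.
Rows 2 and 3 agree on BF; apply BF→AD and equate their AD entries.
Rows 1 and 2 agree on D; apply D→BE and equate their BE entries.
Rows 1 and 4 agree on D; apply D→BE and equate their BE entries.
Rows 1 and 2 agree on BF; apply BF→AD and equate their AD entries.
Row 1 is now all distinguished symbols — the join is lossless.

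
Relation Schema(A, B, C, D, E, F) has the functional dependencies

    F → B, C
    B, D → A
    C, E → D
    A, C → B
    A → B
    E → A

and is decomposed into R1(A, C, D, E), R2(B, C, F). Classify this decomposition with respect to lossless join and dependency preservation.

lossy and not dependency-preserving

Lossless test: (C)⁺ = {C}, which is a superkey of neither fragment — lossy.
Dependency preservation: the restricted closure of {B, D} across the fragments never reaches {A}, so B, D → A cannot be enforced without a join — not preserved.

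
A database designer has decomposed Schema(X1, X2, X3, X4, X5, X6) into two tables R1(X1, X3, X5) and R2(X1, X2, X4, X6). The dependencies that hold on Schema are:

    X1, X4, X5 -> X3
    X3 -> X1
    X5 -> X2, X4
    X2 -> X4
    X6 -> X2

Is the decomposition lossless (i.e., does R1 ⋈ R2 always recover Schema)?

Common attributes: R1 ∩ R2 = {X1}.
No dependency enlarges {X1}, so (X1)⁺ = {X1}.
The closure contains neither all of R1 = {X1, X3, X5} nor all of R2 = {X1, X2, X4, X6}, so the common attributes are not a superkey of either fragment. The join is lossy.

No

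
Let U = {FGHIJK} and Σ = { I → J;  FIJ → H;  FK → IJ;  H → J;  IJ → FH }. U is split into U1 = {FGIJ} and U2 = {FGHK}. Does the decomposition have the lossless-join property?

Common attributes: U1 ∩ U2 = {FG}.
No dependency enlarges {FG}, so (FG)⁺ = {FG}.
The closure contains neither all of U1 = {FGIJ} nor all of U2 = {FGHK}, so the common attributes are not a superkey of either fragment. The join is lossy.

No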